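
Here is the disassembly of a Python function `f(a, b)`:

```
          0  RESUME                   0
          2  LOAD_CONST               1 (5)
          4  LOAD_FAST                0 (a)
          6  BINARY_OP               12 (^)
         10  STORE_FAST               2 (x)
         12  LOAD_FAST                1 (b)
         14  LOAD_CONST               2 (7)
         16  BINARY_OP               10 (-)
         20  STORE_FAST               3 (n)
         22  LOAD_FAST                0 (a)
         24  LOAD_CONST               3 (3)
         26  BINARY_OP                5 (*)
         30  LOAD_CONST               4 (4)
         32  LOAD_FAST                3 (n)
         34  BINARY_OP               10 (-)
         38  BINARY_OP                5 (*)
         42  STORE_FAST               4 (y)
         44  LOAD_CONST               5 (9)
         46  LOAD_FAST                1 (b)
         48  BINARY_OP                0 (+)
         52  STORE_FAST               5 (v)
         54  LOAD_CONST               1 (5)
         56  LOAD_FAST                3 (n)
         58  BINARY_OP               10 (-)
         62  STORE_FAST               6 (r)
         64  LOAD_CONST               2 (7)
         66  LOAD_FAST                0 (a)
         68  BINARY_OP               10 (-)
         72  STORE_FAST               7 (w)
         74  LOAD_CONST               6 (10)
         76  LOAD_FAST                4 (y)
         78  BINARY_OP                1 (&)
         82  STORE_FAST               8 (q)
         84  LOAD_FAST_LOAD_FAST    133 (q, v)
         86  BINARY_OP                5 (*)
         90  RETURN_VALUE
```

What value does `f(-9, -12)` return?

-6

LOAD_CONST → push 5. Stack: [5]
LOAD_FAST a → push -9. Stack: [5, -9]
BINARY_OP ^ → 5 ^ -9 = -14. Stack: [-14]
STORE_FAST x → x=-14. Stack: []
LOAD_FAST b → push -12. Stack: [-12]
LOAD_CONST → push 7. Stack: [-12, 7]
BINARY_OP - → -12 - 7 = -19. Stack: [-19]
STORE_FAST n → n=-19. Stack: []
LOAD_FAST a → push -9. Stack: [-9]
LOAD_CONST → push 3. Stack: [-9, 3]
BINARY_OP * → -9 * 3 = -27. Stack: [-27]
LOAD_CONST → push 4. Stack: [-27, 4]
LOAD_FAST n → push -19. Stack: [-27, 4, -19]
BINARY_OP - → 4 - -19 = 23. Stack: [-27, 23]
BINARY_OP * → -27 * 23 = -621. Stack: [-621]
STORE_FAST y → y=-621. Stack: []
LOAD_CONST → push 9. Stack: [9]
LOAD_FAST b → push -12. Stack: [9, -12]
BINARY_OP + → 9 + -12 = -3. Stack: [-3]
STORE_FAST v → v=-3. Stack: []
LOAD_CONST → push 5. Stack: [5]
LOAD_FAST n → push -19. Stack: [5, -19]
BINARY_OP - → 5 - -19 = 24. Stack: [24]
STORE_FAST r → r=24. Stack: []
LOAD_CONST → push 7. Stack: [7]
LOAD_FAST a → push -9. Stack: [7, -9]
BINARY_OP - → 7 - -9 = 16. Stack: [16]
STORE_FAST w → w=16. Stack: []
LOAD_CONST → push 10. Stack: [10]
LOAD_FAST y → push -621. Stack: [10, -621]
BINARY_OP & → 10 & -621 = 2. Stack: [2]
STORE_FAST q → q=2. Stack: []
LOAD_FAST_LOAD_FAST q,v → push 2,-3. Stack: [2, -3]
BINARY_OP * → 2 * -3 = -6. Stack: [-6]
RETURN_VALUE → return -6.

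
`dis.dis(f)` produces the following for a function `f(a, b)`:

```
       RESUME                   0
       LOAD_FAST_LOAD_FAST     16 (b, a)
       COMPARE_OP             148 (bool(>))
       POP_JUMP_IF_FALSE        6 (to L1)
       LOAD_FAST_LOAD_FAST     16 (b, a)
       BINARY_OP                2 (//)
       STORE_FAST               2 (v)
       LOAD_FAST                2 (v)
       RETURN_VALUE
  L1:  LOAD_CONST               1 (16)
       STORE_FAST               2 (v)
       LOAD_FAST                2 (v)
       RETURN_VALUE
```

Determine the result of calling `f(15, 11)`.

16

LOAD_FAST_LOAD_FAST b,a → push 11,15. Stack: [11, 15]
COMPARE_OP bool(>) → 11 vs 15 = False. Stack: [False]
POP_JUMP_IF_FALSE → pop False; jump. Stack: []
LOAD_CONST → push 16. Stack: [16]
STORE_FAST v → v=16. Stack: []
LOAD_FAST v → push 16. Stack: [16]
RETURN_VALUE → return 16.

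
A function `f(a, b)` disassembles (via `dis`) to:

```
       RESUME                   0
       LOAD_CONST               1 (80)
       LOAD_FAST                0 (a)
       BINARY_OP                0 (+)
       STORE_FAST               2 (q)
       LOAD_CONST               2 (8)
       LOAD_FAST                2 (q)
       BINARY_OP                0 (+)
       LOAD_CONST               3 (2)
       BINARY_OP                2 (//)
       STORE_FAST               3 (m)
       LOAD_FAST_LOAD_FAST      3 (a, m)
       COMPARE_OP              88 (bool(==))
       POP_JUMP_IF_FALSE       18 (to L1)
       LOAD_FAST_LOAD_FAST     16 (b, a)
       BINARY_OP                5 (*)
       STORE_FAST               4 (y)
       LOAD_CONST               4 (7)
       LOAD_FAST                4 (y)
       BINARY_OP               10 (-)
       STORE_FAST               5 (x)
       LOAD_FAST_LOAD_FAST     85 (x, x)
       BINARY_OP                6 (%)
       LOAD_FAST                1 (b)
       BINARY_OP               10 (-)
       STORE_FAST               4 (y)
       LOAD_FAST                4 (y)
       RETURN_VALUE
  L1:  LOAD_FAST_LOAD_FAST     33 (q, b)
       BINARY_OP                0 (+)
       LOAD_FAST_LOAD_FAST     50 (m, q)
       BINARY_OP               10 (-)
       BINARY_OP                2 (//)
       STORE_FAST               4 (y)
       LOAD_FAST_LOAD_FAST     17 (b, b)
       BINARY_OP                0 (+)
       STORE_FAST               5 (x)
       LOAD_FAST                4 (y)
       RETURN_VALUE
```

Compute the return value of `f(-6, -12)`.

-2

LOAD_CONST → push 80. Stack: [80]
LOAD_FAST a → push -6. Stack: [80, -6]
BINARY_OP + → 80 + -6 = 74. Stack: [74]
STORE_FAST q → q=74. Stack: []
LOAD_CONST → push 8. Stack: [8]
LOAD_FAST q → push 74. Stack: [8, 74]
BINARY_OP + → 8 + 74 = 82. Stack: [82]
LOAD_CONST → push 2. Stack: [82, 2]
BINARY_OP // → 82 // 2 = 41. Stack: [41]
STORE_FAST m → m=41. Stack: []
LOAD_FAST_LOAD_FAST a,m → push -6,41. Stack: [-6, 41]
COMPARE_OP bool(==) → -6 vs 41 = False. Stack: [False]
POP_JUMP_IF_FALSE → pop False; jump. Stack: []
LOAD_FAST_LOAD_FAST q,b → push 74,-12. Stack: [74, -12]
BINARY_OP + → 74 + -12 = 62. Stack: [62]
LOAD_FAST_LOAD_FAST m,q → push 41,74. Stack: [62, 41, 74]
BINARY_OP - → 41 - 74 = -33. Stack: [62, -33]
BINARY_OP // → 62 // -33 = -2. Stack: [-2]
STORE_FAST y → y=-2. Stack: []
LOAD_FAST_LOAD_FAST b,b → push -12,-12. Stack: [-12, -12]
BINARY_OP + → -12 + -12 = -24. Stack: [-24]
STORE_FAST x → x=-24. Stack: []
LOAD_FAST y → push -2. Stack: [-2]
RETURN_VALUE → return -2.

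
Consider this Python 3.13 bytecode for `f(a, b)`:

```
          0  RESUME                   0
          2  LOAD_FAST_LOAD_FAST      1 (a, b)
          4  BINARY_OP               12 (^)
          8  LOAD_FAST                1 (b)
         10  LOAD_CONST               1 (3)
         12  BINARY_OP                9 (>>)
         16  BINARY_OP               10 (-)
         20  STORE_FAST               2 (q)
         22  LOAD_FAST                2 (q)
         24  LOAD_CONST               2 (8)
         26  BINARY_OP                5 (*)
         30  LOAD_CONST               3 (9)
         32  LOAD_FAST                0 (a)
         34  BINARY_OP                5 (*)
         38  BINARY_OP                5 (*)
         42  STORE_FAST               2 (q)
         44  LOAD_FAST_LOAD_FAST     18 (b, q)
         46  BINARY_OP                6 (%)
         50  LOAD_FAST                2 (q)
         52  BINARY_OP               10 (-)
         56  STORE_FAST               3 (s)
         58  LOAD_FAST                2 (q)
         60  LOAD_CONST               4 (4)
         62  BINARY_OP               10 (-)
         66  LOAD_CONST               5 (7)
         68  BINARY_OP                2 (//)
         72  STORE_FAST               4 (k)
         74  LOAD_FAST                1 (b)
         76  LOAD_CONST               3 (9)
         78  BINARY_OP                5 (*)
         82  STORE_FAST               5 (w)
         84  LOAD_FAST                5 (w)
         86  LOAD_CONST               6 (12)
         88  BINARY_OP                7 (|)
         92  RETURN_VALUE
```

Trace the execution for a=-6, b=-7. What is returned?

LOAD_FAST_LOAD_FAST a,b → push -6,-7. Stack: [-6, -7]
BINARY_OP ^ → -6 ^ -7 = 3. Stack: [3]
LOAD_FAST b → push -7. Stack: [3, -7]
LOAD_CONST → push 3. Stack: [3, -7, 3]
BINARY_OP >> → -7 >> 3 = -1. Stack: [3, -1]
BINARY_OP - → 3 - -1 = 4. Stack: [4]
STORE_FAST q → q=4. Stack: []
LOAD_FAST q → push 4. Stack: [4]
LOAD_CONST → push 8. Stack: [4, 8]
BINARY_OP * → 4 * 8 = 32. Stack: [32]
LOAD_CONST → push 9. Stack: [32, 9]
LOAD_FAST a → push -6. Stack: [32, 9, -6]
BINARY_OP * → 9 * -6 = -54. Stack: [32, -54]
BINARY_OP * → 32 * -54 = -1728. Stack: [-1728]
STORE_FAST q → q=-1728. Stack: []
LOAD_FAST_LOAD_FAST b,q → push -7,-1728. Stack: [-7, -1728]
BINARY_OP % → -7 % -1728 = -7. Stack: [-7]
LOAD_FAST q → push -1728. Stack: [-7, -1728]
BINARY_OP - → -7 - -1728 = 1721. Stack: [1721]
STORE_FAST s → s=1721. Stack: []
LOAD_FAST q → push -1728. Stack: [-1728]
LOAD_CONST → push 4. Stack: [-1728, 4]
BINARY_OP - → -1728 - 4 = -1732. Stack: [-1732]
LOAD_CONST → push 7. Stack: [-1732, 7]
BINARY_OP // → -1732 // 7 = -248. Stack: [-248]
STORE_FAST k → k=-248. Stack: []
LOAD_FAST b → push -7. Stack: [-7]
LOAD_CONST → push 9. Stack: [-7, 9]
BINARY_OP * → -7 * 9 = -63. Stack: [-63]
STORE_FAST w → w=-63. Stack: []
LOAD_FAST w → push -63. Stack: [-63]
LOAD_CONST → push 12. Stack: [-63, 12]
BINARY_OP | → -63 | 12 = -51. Stack: [-51]
RETURN_VALUE → return -51.

-51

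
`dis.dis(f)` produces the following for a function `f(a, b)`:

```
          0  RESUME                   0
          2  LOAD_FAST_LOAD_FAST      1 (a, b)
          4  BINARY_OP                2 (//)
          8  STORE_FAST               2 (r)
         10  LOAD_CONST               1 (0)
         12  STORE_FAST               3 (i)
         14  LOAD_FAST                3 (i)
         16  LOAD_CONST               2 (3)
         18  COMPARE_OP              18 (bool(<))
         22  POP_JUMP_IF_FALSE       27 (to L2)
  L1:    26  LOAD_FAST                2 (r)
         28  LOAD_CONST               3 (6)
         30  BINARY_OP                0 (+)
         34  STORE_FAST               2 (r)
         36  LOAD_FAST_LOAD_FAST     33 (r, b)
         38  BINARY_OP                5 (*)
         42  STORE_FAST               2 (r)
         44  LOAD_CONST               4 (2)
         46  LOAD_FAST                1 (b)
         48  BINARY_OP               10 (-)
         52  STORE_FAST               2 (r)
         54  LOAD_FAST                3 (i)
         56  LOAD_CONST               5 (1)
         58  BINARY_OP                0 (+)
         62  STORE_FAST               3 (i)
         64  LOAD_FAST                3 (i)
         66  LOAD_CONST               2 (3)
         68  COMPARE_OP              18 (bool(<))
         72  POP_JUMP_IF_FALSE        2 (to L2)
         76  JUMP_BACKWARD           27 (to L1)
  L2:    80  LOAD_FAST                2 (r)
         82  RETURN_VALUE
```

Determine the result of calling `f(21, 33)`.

-31

LOAD_FAST_LOAD_FAST a,b → push 21,33
BINARY_OP // → 21 // 33 = 0
STORE_FAST r → r=0
LOAD_CONST → push 0
STORE_FAST i → i=0
LOAD_FAST i → push 0
LOAD_CONST → push 3
COMPARE_OP bool(<) → 0 vs 3 = True
POP_JUMP_IF_FALSE → pop True; no jump
LOAD_FAST r → push 0
LOAD_CONST → push 6
BINARY_OP + → 0 + 6 = 6
STORE_FAST r → r=6
LOAD_FAST_LOAD_FAST r,b → push 6,33
BINARY_OP * → 6 * 33 = 198
STORE_FAST r → r=198
LOAD_CONST → push 2
LOAD_FAST b → push 33
BINARY_OP - → 2 - 33 = -31
STORE_FAST r → r=-31
LOAD_FAST i → push 0
LOAD_CONST → push 1
BINARY_OP + → 0 + 1 = 1
STORE_FAST i → i=1
LOAD_FAST i → push 1
LOAD_CONST → push 3
COMPARE_OP bool(<) → 1 vs 3 = True
POP_JUMP_IF_FALSE → pop True; no jump
LOAD_FAST r → push -31
LOAD_CONST → push 6
BINARY_OP + → -31 + 6 = -25
STORE_FAST r → r=-25
LOAD_FAST_LOAD_FAST r,b → push -25,33
BINARY_OP * → -25 * 33 = -825
STORE_FAST r → r=-825
LOAD_CONST → push 2
LOAD_FAST b → push 33
BINARY_OP - → 2 - 33 = -31
STORE_FAST r → r=-31
LOAD_FAST i → push 1
LOAD_CONST → push 1
BINARY_OP + → 1 + 1 = 2
STORE_FAST i → i=2
LOAD_FAST i → push 2
LOAD_CONST → push 3
COMPARE_OP bool(<) → 2 vs 3 = True
POP_JUMP_IF_FALSE → pop True; no jump
LOAD_FAST r → push -31
LOAD_CONST → push 6
BINARY_OP + → -31 + 6 = -25
STORE_FAST r → r=-25
LOAD_FAST_LOAD_FAST r,b → push -25,33
BINARY_OP * → -25 * 33 = -825
STORE_FAST r → r=-825
LOAD_CONST → push 2
LOAD_FAST b → push 33
BINARY_OP - → 2 - 33 = -31
STORE_FAST r → r=-31
LOAD_FAST i → push 2
LOAD_CONST → push 1
BINARY_OP + → 2 + 1 = 3
STORE_FAST i → i=3
LOAD_FAST i → push 3
LOAD_CONST → push 3
COMPARE_OP bool(<) → 3 vs 3 = False
POP_JUMP_IF_FALSE → pop False; jump
LOAD_FAST r → push -31
RETURN_VALUE → return -31.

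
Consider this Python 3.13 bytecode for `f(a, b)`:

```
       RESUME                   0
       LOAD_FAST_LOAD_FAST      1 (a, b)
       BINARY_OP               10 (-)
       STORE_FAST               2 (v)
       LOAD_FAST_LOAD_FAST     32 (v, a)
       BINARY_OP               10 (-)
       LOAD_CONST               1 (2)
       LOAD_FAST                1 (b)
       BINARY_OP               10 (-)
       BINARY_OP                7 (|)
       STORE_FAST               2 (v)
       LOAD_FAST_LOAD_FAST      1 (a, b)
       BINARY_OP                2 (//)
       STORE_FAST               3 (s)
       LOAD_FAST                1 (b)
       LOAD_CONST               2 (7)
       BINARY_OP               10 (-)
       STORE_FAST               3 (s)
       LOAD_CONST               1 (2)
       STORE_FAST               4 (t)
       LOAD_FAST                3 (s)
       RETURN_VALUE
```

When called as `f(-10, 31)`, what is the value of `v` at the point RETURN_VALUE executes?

-29

LOAD_FAST_LOAD_FAST a,b → push -10,31. Stack: [-10, 31]
BINARY_OP - → -10 - 31 = -41. Stack: [-41]
STORE_FAST v → v=-41. Stack: []
LOAD_FAST_LOAD_FAST v,a → push -41,-10. Stack: [-41, -10]
BINARY_OP - → -41 - -10 = -31. Stack: [-31]
LOAD_CONST → push 2. Stack: [-31, 2]
LOAD_FAST b → push 31. Stack: [-31, 2, 31]
BINARY_OP - → 2 - 31 = -29. Stack: [-31, -29]
BINARY_OP | → -31 | -29 = -29. Stack: [-29]
STORE_FAST v → v=-29. Stack: []
LOAD_FAST_LOAD_FAST a,b → push -10,31. Stack: [-10, 31]
BINARY_OP // → -10 // 31 = -1. Stack: [-1]
STORE_FAST s → s=-1. Stack: []
LOAD_FAST b → push 31. Stack: [31]
LOAD_CONST → push 7. Stack: [31, 7]
BINARY_OP - → 31 - 7 = 24. Stack: [24]
STORE_FAST s → s=24. Stack: []
LOAD_CONST → push 2. Stack: [2]
STORE_FAST t → t=2. Stack: []
LOAD_FAST s → push 24. Stack: [24]
RETURN_VALUE → return 24.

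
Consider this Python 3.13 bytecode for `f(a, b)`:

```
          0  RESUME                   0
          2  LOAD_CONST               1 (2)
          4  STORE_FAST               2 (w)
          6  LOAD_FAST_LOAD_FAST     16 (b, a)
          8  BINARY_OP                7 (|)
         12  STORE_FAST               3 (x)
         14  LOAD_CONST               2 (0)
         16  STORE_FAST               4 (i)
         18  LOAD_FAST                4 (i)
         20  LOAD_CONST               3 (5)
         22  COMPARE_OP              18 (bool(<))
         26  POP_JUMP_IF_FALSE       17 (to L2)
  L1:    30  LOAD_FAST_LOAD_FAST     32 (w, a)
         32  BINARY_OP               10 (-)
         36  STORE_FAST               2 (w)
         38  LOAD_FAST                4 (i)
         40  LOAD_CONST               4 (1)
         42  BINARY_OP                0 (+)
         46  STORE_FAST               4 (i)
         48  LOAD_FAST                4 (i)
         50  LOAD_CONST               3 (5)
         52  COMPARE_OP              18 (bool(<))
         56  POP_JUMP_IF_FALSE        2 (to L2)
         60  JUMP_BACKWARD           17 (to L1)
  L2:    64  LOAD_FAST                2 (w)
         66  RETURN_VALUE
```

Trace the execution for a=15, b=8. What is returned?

-73

LOAD_CONST → push 2
STORE_FAST w → w=2
LOAD_FAST_LOAD_FAST b,a → push 8,15
BINARY_OP | → 8 | 15 = 15
STORE_FAST x → x=15
LOAD_CONST → push 0
STORE_FAST i → i=0
LOAD_FAST i → push 0
LOAD_CONST → push 5
COMPARE_OP bool(<) → 0 vs 5 = True
POP_JUMP_IF_FALSE → pop True; no jump
LOAD_FAST_LOAD_FAST w,a → push 2,15
BINARY_OP - → 2 - 15 = -13
STORE_FAST w → w=-13
LOAD_FAST i → push 0
LOAD_CONST → push 1
BINARY_OP + → 0 + 1 = 1
STORE_FAST i → i=1
LOAD_FAST i → push 1
LOAD_CONST → push 5
COMPARE_OP bool(<) → 1 vs 5 = True
POP_JUMP_IF_FALSE → pop True; no jump
LOAD_FAST_LOAD_FAST w,a → push -13,15
BINARY_OP - → -13 - 15 = -28
STORE_FAST w → w=-28
LOAD_FAST i → push 1
LOAD_CONST → push 1
BINARY_OP + → 1 + 1 = 2
STORE_FAST i → i=2
LOAD_FAST i → push 2
LOAD_CONST → push 5
COMPARE_OP bool(<) → 2 vs 5 = True
POP_JUMP_IF_FALSE → pop True; no jump
LOAD_FAST_LOAD_FAST w,a → push -28,15
BINARY_OP - → -28 - 15 = -43
STORE_FAST w → w=-43
LOAD_FAST i → push 2
LOAD_CONST → push 1
BINARY_OP + → 2 + 1 = 3
STORE_FAST i → i=3
LOAD_FAST i → push 3
LOAD_CONST → push 5
COMPARE_OP bool(<) → 3 vs 5 = True
POP_JUMP_IF_FALSE → pop True; no jump
LOAD_FAST_LOAD_FAST w,a → push -43,15
BINARY_OP - → -43 - 15 = -58
STORE_FAST w → w=-58
LOAD_FAST i → push 3
LOAD_CONST → push 1
BINARY_OP + → 3 + 1 = 4
STORE_FAST i → i=4
LOAD_FAST i → push 4
LOAD_CONST → push 5
COMPARE_OP bool(<) → 4 vs 5 = True
POP_JUMP_IF_FALSE → pop True; no jump
LOAD_FAST_LOAD_FAST w,a → push -58,15
BINARY_OP - → -58 - 15 = -73
STORE_FAST w → w=-73
LOAD_FAST i → push 4
LOAD_CONST → push 1
BINARY_OP + → 4 + 1 = 5
STORE_FAST i → i=5
LOAD_FAST i → push 5
LOAD_CONST → push 5
COMPARE_OP bool(<) → 5 vs 5 = False
POP_JUMP_IF_FALSE → pop False; jump
LOAD_FAST w → push -73
RETURN_VALUE → return -73.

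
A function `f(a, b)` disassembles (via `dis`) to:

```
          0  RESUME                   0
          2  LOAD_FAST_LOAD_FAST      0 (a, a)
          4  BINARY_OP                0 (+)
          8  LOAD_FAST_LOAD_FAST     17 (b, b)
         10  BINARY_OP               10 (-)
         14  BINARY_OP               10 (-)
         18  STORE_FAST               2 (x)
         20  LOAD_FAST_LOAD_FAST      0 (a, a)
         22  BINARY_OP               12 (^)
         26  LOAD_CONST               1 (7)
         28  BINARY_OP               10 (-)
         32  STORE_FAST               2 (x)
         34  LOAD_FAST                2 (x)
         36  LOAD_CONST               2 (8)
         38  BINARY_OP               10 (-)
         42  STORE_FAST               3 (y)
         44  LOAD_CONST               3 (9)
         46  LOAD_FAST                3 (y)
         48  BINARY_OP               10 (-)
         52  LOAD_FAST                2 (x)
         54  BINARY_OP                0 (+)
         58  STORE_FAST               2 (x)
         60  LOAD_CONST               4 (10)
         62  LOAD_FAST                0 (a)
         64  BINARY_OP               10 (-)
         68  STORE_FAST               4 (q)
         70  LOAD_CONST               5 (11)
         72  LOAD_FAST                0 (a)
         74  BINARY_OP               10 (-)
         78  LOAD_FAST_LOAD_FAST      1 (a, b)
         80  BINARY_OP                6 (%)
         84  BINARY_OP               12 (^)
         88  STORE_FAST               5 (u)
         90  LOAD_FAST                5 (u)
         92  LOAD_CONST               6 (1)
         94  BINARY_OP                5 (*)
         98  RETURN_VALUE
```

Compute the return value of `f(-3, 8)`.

LOAD_FAST_LOAD_FAST a,a → push -3,-3. Stack: [-3, -3]
BINARY_OP + → -3 + -3 = -6. Stack: [-6]
LOAD_FAST_LOAD_FAST b,b → push 8,8. Stack: [-6, 8, 8]
BINARY_OP - → 8 - 8 = 0. Stack: [-6, 0]
BINARY_OP - → -6 - 0 = -6. Stack: [-6]
STORE_FAST x → x=-6. Stack: []
LOAD_FAST_LOAD_FAST a,a → push -3,-3. Stack: [-3, -3]
BINARY_OP ^ → -3 ^ -3 = 0. Stack: [0]
LOAD_CONST → push 7. Stack: [0, 7]
BINARY_OP - → 0 - 7 = -7. Stack: [-7]
STORE_FAST x → x=-7. Stack: []
LOAD_FAST x → push -7. Stack: [-7]
LOAD_CONST → push 8. Stack: [-7, 8]
BINARY_OP - → -7 - 8 = -15. Stack: [-15]
STORE_FAST y → y=-15. Stack: []
LOAD_CONST → push 9. Stack: [9]
LOAD_FAST y → push -15. Stack: [9, -15]
BINARY_OP - → 9 - -15 = 24. Stack: [24]
LOAD_FAST x → push -7. Stack: [24, -7]
BINARY_OP + → 24 + -7 = 17. Stack: [17]
STORE_FAST x → x=17. Stack: []
LOAD_CONST → push 10. Stack: [10]
LOAD_FAST a → push -3. Stack: [10, -3]
BINARY_OP - → 10 - -3 = 13. Stack: [13]
STORE_FAST q → q=13. Stack: []
LOAD_CONST → push 11. Stack: [11]
LOAD_FAST a → push -3. Stack: [11, -3]
BINARY_OP - → 11 - -3 = 14. Stack: [14]
LOAD_FAST_LOAD_FAST a,b → push -3,8. Stack: [14, -3, 8]
BINARY_OP % → -3 % 8 = 5. Stack: [14, 5]
BINARY_OP ^ → 14 ^ 5 = 11. Stack: [11]
STORE_FAST u → u=11. Stack: []
LOAD_FAST u → push 11. Stack: [11]
LOAD_CONST → push 1. Stack: [11, 1]
BINARY_OP * → 11 * 1 = 11. Stack: [11]
RETURN_VALUE → return 11.

11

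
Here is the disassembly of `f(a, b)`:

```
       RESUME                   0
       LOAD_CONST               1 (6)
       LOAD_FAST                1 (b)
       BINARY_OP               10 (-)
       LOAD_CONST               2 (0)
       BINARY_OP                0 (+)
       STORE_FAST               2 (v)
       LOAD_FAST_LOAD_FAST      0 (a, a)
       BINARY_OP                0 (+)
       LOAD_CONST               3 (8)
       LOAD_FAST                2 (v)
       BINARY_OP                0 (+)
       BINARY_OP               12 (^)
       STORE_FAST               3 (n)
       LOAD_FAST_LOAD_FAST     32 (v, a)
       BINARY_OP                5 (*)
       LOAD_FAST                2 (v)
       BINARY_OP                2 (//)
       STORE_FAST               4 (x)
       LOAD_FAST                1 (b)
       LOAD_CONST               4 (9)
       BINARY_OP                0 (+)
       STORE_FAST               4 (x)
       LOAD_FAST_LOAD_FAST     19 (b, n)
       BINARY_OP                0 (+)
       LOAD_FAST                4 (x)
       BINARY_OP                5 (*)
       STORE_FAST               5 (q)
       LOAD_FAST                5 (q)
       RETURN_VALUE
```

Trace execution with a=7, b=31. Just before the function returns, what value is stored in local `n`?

-31

LOAD_CONST → push 6. Stack: [6]
LOAD_FAST b → push 31. Stack: [6, 31]
BINARY_OP - → 6 - 31 = -25. Stack: [-25]
LOAD_CONST → push 0. Stack: [-25, 0]
BINARY_OP + → -25 + 0 = -25. Stack: [-25]
STORE_FAST v → v=-25. Stack: []
LOAD_FAST_LOAD_FAST a,a → push 7,7. Stack: [7, 7]
BINARY_OP + → 7 + 7 = 14. Stack: [14]
LOAD_CONST → push 8. Stack: [14, 8]
LOAD_FAST v → push -25. Stack: [14, 8, -25]
BINARY_OP + → 8 + -25 = -17. Stack: [14, -17]
BINARY_OP ^ → 14 ^ -17 = -31. Stack: [-31]
STORE_FAST n → n=-31. Stack: []
LOAD_FAST_LOAD_FAST v,a → push -25,7. Stack: [-25, 7]
BINARY_OP * → -25 * 7 = -175. Stack: [-175]
LOAD_FAST v → push -25. Stack: [-175, -25]
BINARY_OP // → -175 // -25 = 7. Stack: [7]
STORE_FAST x → x=7. Stack: []
LOAD_FAST b → push 31. Stack: [31]
LOAD_CONST → push 9. Stack: [31, 9]
BINARY_OP + → 31 + 9 = 40. Stack: [40]
STORE_FAST x → x=40. Stack: []
LOAD_FAST_LOAD_FAST b,n → push 31,-31. Stack: [31, -31]
BINARY_OP + → 31 + -31 = 0. Stack: [0]
LOAD_FAST x → push 40. Stack: [0, 40]
BINARY_OP * → 0 * 40 = 0. Stack: [0]
STORE_FAST q → q=0. Stack: []
LOAD_FAST q → push 0. Stack: [0]
RETURN_VALUE → return 0.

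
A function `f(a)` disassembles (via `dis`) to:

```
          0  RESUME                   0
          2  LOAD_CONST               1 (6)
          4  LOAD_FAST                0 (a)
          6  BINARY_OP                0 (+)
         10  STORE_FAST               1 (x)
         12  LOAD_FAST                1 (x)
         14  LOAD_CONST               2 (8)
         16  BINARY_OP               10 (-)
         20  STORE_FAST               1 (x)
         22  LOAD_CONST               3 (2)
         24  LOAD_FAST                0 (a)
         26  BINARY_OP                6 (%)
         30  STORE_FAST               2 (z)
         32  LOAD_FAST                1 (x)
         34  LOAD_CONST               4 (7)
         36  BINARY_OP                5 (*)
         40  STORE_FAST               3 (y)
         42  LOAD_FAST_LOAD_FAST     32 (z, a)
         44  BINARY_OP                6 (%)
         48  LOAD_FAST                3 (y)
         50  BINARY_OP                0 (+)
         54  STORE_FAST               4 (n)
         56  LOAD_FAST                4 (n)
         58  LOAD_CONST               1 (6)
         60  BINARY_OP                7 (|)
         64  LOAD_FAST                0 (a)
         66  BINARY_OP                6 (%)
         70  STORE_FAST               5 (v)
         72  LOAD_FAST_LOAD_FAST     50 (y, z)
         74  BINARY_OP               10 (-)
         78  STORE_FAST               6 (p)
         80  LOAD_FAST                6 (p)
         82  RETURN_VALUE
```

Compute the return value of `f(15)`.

89

LOAD_CONST → push 6. Stack: [6]
LOAD_FAST a → push 15. Stack: [6, 15]
BINARY_OP + → 6 + 15 = 21. Stack: [21]
STORE_FAST x → x=21. Stack: []
LOAD_FAST x → push 21. Stack: [21]
LOAD_CONST → push 8. Stack: [21, 8]
BINARY_OP - → 21 - 8 = 13. Stack: [13]
STORE_FAST x → x=13. Stack: []
LOAD_CONST → push 2. Stack: [2]
LOAD_FAST a → push 15. Stack: [2, 15]
BINARY_OP % → 2 % 15 = 2. Stack: [2]
STORE_FAST z → z=2. Stack: []
LOAD_FAST x → push 13. Stack: [13]
LOAD_CONST → push 7. Stack: [13, 7]
BINARY_OP * → 13 * 7 = 91. Stack: [91]
STORE_FAST y → y=91. Stack: []
LOAD_FAST_LOAD_FAST z,a → push 2,15. Stack: [2, 15]
BINARY_OP % → 2 % 15 = 2. Stack: [2]
LOAD_FAST y → push 91. Stack: [2, 91]
BINARY_OP + → 2 + 91 = 93. Stack: [93]
STORE_FAST n → n=93. Stack: []
LOAD_FAST n → push 93. Stack: [93]
LOAD_CONST → push 6. Stack: [93, 6]
BINARY_OP | → 93 | 6 = 95. Stack: [95]
LOAD_FAST a → push 15. Stack: [95, 15]
BINARY_OP % → 95 % 15 = 5. Stack: [5]
STORE_FAST v → v=5. Stack: []
LOAD_FAST_LOAD_FAST y,z → push 91,2. Stack: [91, 2]
BINARY_OP - → 91 - 2 = 89. Stack: [89]
STORE_FAST p → p=89. Stack: []
LOAD_FAST p → push 89. Stack: [89]
RETURN_VALUE → return 89.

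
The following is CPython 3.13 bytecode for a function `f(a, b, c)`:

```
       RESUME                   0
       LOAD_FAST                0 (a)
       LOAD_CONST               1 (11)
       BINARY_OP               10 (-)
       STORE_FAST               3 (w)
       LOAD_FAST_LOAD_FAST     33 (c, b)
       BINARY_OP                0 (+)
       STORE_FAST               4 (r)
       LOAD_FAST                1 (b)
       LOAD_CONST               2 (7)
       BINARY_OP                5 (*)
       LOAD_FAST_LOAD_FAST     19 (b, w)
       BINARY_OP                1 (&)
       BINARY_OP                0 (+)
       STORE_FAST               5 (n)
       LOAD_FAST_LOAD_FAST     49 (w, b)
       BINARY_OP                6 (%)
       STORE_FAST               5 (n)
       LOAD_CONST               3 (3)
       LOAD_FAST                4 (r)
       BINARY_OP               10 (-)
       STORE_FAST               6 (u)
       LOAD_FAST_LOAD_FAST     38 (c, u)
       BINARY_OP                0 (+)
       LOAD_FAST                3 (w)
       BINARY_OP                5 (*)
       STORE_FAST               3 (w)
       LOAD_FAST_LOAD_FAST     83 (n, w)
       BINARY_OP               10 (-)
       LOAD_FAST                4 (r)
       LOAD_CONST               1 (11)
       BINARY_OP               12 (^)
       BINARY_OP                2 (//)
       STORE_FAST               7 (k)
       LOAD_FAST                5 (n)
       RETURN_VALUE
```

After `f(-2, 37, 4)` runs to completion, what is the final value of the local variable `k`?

LOAD_FAST a → push -2. Stack: [-2]
LOAD_CONST → push 11. Stack: [-2, 11]
BINARY_OP - → -2 - 11 = -13. Stack: [-13]
STORE_FAST w → w=-13. Stack: []
LOAD_FAST_LOAD_FAST c,b → push 4,37. Stack: [4, 37]
BINARY_OP + → 4 + 37 = 41. Stack: [41]
STORE_FAST r → r=41. Stack: []
LOAD_FAST b → push 37. Stack: [37]
LOAD_CONST → push 7. Stack: [37, 7]
BINARY_OP * → 37 * 7 = 259. Stack: [259]
LOAD_FAST_LOAD_FAST b,w → push 37,-13. Stack: [259, 37, -13]
BINARY_OP & → 37 & -13 = 33. Stack: [259, 33]
BINARY_OP + → 259 + 33 = 292. Stack: [292]
STORE_FAST n → n=292. Stack: []
LOAD_FAST_LOAD_FAST w,b → push -13,37. Stack: [-13, 37]
BINARY_OP % → -13 % 37 = 24. Stack: [24]
STORE_FAST n → n=24. Stack: []
LOAD_CONST → push 3. Stack: [3]
LOAD_FAST r → push 41. Stack: [3, 41]
BINARY_OP - → 3 - 41 = -38. Stack: [-38]
STORE_FAST u → u=-38. Stack: []
LOAD_FAST_LOAD_FAST c,u → push 4,-38. Stack: [4, -38]
BINARY_OP + → 4 + -38 = -34. Stack: [-34]
LOAD_FAST w → push -13. Stack: [-34, -13]
BINARY_OP * → -34 * -13 = 442. Stack: [442]
STORE_FAST w → w=442. Stack: []
LOAD_FAST_LOAD_FAST n,w → push 24,442. Stack: [24, 442]
BINARY_OP - → 24 - 442 = -418. Stack: [-418]
LOAD_FAST r → push 41. Stack: [-418, 41]
LOAD_CONST → push 11. Stack: [-418, 41, 11]
BINARY_OP ^ → 41 ^ 11 = 34. Stack: [-418, 34]
BINARY_OP // → -418 // 34 = -13. Stack: [-13]
STORE_FAST k → k=-13. Stack: []
LOAD_FAST n → push 24. Stack: [24]
RETURN_VALUE → return 24.

-13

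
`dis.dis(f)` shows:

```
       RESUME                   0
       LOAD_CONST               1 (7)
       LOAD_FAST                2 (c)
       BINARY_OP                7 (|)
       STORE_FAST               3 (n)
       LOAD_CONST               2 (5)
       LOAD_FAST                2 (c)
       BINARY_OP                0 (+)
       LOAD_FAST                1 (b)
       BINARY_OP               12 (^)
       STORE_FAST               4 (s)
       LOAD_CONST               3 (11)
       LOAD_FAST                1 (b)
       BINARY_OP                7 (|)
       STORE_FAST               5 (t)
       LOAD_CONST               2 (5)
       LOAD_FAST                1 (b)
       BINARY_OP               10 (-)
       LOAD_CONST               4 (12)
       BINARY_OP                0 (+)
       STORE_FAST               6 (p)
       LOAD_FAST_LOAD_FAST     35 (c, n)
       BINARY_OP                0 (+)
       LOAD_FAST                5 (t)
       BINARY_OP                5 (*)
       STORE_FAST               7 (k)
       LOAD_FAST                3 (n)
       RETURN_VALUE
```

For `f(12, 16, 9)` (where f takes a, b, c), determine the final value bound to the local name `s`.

30

LOAD_CONST → push 7. Stack: [7]
LOAD_FAST c → push 9. Stack: [7, 9]
BINARY_OP | → 7 | 9 = 15. Stack: [15]
STORE_FAST n → n=15. Stack: []
LOAD_CONST → push 5. Stack: [5]
LOAD_FAST c → push 9. Stack: [5, 9]
BINARY_OP + → 5 + 9 = 14. Stack: [14]
LOAD_FAST b → push 16. Stack: [14, 16]
BINARY_OP ^ → 14 ^ 16 = 30. Stack: [30]
STORE_FAST s → s=30. Stack: []
LOAD_CONST → push 11. Stack: [11]
LOAD_FAST b → push 16. Stack: [11, 16]
BINARY_OP | → 11 | 16 = 27. Stack: [27]
STORE_FAST t → t=27. Stack: []
LOAD_CONST → push 5. Stack: [5]
LOAD_FAST b → push 16. Stack: [5, 16]
BINARY_OP - → 5 - 16 = -11. Stack: [-11]
LOAD_CONST → push 12. Stack: [-11, 12]
BINARY_OP + → -11 + 12 = 1. Stack: [1]
STORE_FAST p → p=1. Stack: []
LOAD_FAST_LOAD_FAST c,n → push 9,15. Stack: [9, 15]
BINARY_OP + → 9 + 15 = 24. Stack: [24]
LOAD_FAST t → push 27. Stack: [24, 27]
BINARY_OP * → 24 * 27 = 648. Stack: [648]
STORE_FAST k → k=648. Stack: []
LOAD_FAST n → push 15. Stack: [15]
RETURN_VALUE → return 15.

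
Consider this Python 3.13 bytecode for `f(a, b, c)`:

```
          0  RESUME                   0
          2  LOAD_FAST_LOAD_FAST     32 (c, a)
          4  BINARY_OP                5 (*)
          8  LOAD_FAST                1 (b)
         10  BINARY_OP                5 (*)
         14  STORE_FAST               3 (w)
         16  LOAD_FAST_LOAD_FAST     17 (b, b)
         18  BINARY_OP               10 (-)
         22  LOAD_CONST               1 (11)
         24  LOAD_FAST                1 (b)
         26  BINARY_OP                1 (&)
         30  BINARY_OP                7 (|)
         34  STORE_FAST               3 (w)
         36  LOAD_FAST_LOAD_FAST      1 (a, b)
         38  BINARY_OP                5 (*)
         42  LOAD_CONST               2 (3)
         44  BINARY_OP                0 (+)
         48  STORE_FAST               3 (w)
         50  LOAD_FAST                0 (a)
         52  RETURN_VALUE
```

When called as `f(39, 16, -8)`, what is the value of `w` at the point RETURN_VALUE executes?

627

LOAD_FAST_LOAD_FAST c,a → push -8,39. Stack: [-8, 39]
BINARY_OP * → -8 * 39 = -312. Stack: [-312]
LOAD_FAST b → push 16. Stack: [-312, 16]
BINARY_OP * → -312 * 16 = -4992. Stack: [-4992]
STORE_FAST w → w=-4992. Stack: []
LOAD_FAST_LOAD_FAST b,b → push 16,16. Stack: [16, 16]
BINARY_OP - → 16 - 16 = 0. Stack: [0]
LOAD_CONST → push 11. Stack: [0, 11]
LOAD_FAST b → push 16. Stack: [0, 11, 16]
BINARY_OP & → 11 & 16 = 0. Stack: [0, 0]
BINARY_OP | → 0 | 0 = 0. Stack: [0]
STORE_FAST w → w=0. Stack: []
LOAD_FAST_LOAD_FAST a,b → push 39,16. Stack: [39, 16]
BINARY_OP * → 39 * 16 = 624. Stack: [624]
LOAD_CONST → push 3. Stack: [624, 3]
BINARY_OP + → 624 + 3 = 627. Stack: [627]
STORE_FAST w → w=627. Stack: []
LOAD_FAST a → push 39. Stack: [39]
RETURN_VALUE → return 39.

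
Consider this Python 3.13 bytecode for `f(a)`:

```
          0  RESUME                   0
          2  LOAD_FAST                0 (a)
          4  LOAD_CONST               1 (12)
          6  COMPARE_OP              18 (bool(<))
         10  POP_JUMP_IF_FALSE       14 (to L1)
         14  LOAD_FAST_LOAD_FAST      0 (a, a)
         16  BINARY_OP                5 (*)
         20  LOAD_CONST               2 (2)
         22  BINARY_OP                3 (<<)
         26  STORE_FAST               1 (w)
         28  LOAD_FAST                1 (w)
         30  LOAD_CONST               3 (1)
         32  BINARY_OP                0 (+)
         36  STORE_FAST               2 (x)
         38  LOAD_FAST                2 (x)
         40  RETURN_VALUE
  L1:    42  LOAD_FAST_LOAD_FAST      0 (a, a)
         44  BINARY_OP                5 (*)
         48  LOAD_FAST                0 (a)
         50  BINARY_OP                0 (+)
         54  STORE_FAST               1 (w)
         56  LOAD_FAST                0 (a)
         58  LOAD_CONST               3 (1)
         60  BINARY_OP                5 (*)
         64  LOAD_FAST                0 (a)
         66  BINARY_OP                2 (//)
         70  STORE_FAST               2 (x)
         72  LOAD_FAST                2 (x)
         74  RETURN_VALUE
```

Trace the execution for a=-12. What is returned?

577

LOAD_FAST a → push -12. Stack: [-12]
LOAD_CONST → push 12. Stack: [-12, 12]
COMPARE_OP bool(<) → -12 vs 12 = True. Stack: [True]
POP_JUMP_IF_FALSE → pop True; no jump. Stack: []
LOAD_FAST_LOAD_FAST a,a → push -12,-12. Stack: [-12, -12]
BINARY_OP * → -12 * -12 = 144. Stack: [144]
LOAD_CONST → push 2. Stack: [144, 2]
BINARY_OP << → 144 << 2 = 576. Stack: [576]
STORE_FAST w → w=576. Stack: []
LOAD_FAST w → push 576. Stack: [576]
LOAD_CONST → push 1. Stack: [576, 1]
BINARY_OP + → 576 + 1 = 577. Stack: [577]
STORE_FAST x → x=577. Stack: []
LOAD_FAST x → push 577. Stack: [577]
RETURN_VALUE → return 577.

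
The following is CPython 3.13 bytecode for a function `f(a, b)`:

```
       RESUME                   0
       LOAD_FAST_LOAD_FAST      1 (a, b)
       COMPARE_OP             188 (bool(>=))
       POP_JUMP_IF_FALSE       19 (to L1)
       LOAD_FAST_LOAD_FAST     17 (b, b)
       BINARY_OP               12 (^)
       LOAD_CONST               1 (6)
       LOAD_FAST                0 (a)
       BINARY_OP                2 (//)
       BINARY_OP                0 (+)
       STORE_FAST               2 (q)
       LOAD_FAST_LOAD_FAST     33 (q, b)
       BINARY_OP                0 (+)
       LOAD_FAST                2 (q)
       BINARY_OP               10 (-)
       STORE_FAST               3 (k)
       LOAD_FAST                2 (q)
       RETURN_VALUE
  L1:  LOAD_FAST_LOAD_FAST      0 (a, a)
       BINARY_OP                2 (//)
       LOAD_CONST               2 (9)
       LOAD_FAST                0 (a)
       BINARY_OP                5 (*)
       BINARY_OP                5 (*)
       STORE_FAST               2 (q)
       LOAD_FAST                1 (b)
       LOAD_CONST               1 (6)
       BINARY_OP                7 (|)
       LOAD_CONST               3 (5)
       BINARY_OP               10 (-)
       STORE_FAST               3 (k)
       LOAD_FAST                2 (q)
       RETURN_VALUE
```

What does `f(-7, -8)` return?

-1

LOAD_FAST_LOAD_FAST a,b → push -7,-8. Stack: [-7, -8]
COMPARE_OP bool(>=) → -7 vs -8 = True. Stack: [True]
POP_JUMP_IF_FALSE → pop True; no jump. Stack: []
LOAD_FAST_LOAD_FAST b,b → push -8,-8. Stack: [-8, -8]
BINARY_OP ^ → -8 ^ -8 = 0. Stack: [0]
LOAD_CONST → push 6. Stack: [0, 6]
LOAD_FAST a → push -7. Stack: [0, 6, -7]
BINARY_OP // → 6 // -7 = -1. Stack: [0, -1]
BINARY_OP + → 0 + -1 = -1. Stack: [-1]
STORE_FAST q → q=-1. Stack: []
LOAD_FAST_LOAD_FAST q,b → push -1,-8. Stack: [-1, -8]
BINARY_OP + → -1 + -8 = -9. Stack: [-9]
LOAD_FAST q → push -1. Stack: [-9, -1]
BINARY_OP - → -9 - -1 = -8. Stack: [-8]
STORE_FAST k → k=-8. Stack: []
LOAD_FAST q → push -1. Stack: [-1]
RETURN_VALUE → return -1.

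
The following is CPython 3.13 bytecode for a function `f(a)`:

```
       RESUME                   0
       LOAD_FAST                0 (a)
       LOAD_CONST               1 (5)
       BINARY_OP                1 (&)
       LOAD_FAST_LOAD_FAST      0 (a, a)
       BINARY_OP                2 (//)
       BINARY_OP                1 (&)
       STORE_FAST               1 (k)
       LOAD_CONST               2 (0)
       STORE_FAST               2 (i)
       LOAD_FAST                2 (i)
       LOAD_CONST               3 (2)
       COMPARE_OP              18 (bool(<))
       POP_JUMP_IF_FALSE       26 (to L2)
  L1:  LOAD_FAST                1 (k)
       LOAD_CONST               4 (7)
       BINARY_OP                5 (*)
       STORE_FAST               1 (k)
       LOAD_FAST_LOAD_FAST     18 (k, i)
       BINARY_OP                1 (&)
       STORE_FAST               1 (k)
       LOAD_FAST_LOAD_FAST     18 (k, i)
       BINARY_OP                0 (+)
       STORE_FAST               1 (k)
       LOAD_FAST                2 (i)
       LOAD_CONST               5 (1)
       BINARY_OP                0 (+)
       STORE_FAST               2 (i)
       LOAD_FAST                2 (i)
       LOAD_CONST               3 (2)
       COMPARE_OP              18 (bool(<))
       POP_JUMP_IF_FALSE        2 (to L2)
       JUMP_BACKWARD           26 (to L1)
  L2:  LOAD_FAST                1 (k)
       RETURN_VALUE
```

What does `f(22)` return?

1

LOAD_FAST a → push 22. Stack: [22]
LOAD_CONST → push 5. Stack: [22, 5]
BINARY_OP & → 22 & 5 = 4. Stack: [4]
LOAD_FAST_LOAD_FAST a,a → push 22,22. Stack: [4, 22, 22]
BINARY_OP // → 22 // 22 = 1. Stack: [4, 1]
BINARY_OP & → 4 & 1 = 0. Stack: [0]
STORE_FAST k → k=0. Stack: []
LOAD_CONST → push 0. Stack: [0]
STORE_FAST i → i=0. Stack: []
LOAD_FAST i → push 0. Stack: [0]
LOAD_CONST → push 2. Stack: [0, 2]
COMPARE_OP bool(<) → 0 vs 2 = True. Stack: [True]
POP_JUMP_IF_FALSE → pop True; no jump. Stack: []
LOAD_FAST k → push 0. Stack: [0]
LOAD_CONST → push 7. Stack: [0, 7]
BINARY_OP * → 0 * 7 = 0. Stack: [0]
STORE_FAST k → k=0. Stack: []
LOAD_FAST_LOAD_FAST k,i → push 0,0. Stack: [0, 0]
BINARY_OP & → 0 & 0 = 0. Stack: [0]
STORE_FAST k → k=0. Stack: []
LOAD_FAST_LOAD_FAST k,i → push 0,0. Stack: [0, 0]
BINARY_OP + → 0 + 0 = 0. Stack: [0]
STORE_FAST k → k=0. Stack: []
LOAD_FAST i → push 0. Stack: [0]
LOAD_CONST → push 1. Stack: [0, 1]
BINARY_OP + → 0 + 1 = 1. Stack: [1]
STORE_FAST i → i=1. Stack: []
LOAD_FAST i → push 1. Stack: [1]
LOAD_CONST → push 2. Stack: [1, 2]
COMPARE_OP bool(<) → 1 vs 2 = True. Stack: [True]
POP_JUMP_IF_FALSE → pop True; no jump. Stack: []
LOAD_FAST k → push 0. Stack: [0]
LOAD_CONST → push 7. Stack: [0, 7]
BINARY_OP * → 0 * 7 = 0. Stack: [0]
STORE_FAST k → k=0. Stack: []
LOAD_FAST_LOAD_FAST k,i → push 0,1. Stack: [0, 1]
BINARY_OP & → 0 & 1 = 0. Stack: [0]
STORE_FAST k → k=0. Stack: []
LOAD_FAST_LOAD_FAST k,i → push 0,1. Stack: [0, 1]
BINARY_OP + → 0 + 1 = 1. Stack: [1]
STORE_FAST k → k=1. Stack: []
LOAD_FAST i → push 1. Stack: [1]
LOAD_CONST → push 1. Stack: [1, 1]
BINARY_OP + → 1 + 1 = 2. Stack: [2]
STORE_FAST i → i=2. Stack: []
LOAD_FAST i → push 2. Stack: [2]
LOAD_CONST → push 2. Stack: [2, 2]
COMPARE_OP bool(<) → 2 vs 2 = False. Stack: [False]
POP_JUMP_IF_FALSE → pop False; jump. Stack: []
LOAD_FAST k → push 1. Stack: [1]
RETURN_VALUE → return 1.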